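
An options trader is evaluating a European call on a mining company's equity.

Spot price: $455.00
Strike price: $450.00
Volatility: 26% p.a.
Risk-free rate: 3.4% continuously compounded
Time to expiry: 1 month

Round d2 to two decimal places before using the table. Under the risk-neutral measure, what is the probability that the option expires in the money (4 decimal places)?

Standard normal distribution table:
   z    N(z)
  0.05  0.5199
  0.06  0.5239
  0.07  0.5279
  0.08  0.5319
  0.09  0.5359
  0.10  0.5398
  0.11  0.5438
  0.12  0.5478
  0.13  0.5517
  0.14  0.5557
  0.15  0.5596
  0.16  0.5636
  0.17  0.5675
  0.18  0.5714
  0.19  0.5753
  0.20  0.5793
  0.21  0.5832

0.5596

σ√T = 0.26 × 0.2887 = 0.0751
ln(S/K) + (r + σ²/2)T = ln(455/450) + (0.034 + 0.26²/2)·0.08333 = 0.0110 + 0.0056 = 0.0167
d₁ = 0.0167 / 0.0751 = 0.2225 ≈ 0.22
d₂ = d₁ − σ√T = 0.2225 − 0.0751 = 0.1474 ≈ 0.15
Risk-neutral Pr[S_T > K] = N(d₂) = N(0.15) = 0.5596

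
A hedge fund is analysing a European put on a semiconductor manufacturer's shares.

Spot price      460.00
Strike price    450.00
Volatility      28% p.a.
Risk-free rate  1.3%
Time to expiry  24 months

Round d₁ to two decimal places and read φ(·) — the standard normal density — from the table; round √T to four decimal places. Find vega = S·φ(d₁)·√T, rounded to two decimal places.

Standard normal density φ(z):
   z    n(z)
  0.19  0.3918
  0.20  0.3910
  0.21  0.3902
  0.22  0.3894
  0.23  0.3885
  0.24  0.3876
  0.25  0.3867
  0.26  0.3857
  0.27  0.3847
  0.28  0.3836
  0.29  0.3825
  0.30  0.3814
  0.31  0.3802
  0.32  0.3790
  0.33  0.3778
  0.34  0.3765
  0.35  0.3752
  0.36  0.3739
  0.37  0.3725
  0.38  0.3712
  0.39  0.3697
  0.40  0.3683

246.55

σ√T = 0.28 × 1.4142 = 0.3960
d₁ = [ln(460/450) + (0.013 + 0.28²/2)·2] / 0.3960 = [0.0220 + 0.1044] / 0.3960 = 0.3192 which rounds to 0.32
√T = √2 = 1.4142
φ(d₁) = φ(0.32) = 0.3790
vega = S·φ(d₁)·√T = 460·0.3790·1.4142 = 246.5516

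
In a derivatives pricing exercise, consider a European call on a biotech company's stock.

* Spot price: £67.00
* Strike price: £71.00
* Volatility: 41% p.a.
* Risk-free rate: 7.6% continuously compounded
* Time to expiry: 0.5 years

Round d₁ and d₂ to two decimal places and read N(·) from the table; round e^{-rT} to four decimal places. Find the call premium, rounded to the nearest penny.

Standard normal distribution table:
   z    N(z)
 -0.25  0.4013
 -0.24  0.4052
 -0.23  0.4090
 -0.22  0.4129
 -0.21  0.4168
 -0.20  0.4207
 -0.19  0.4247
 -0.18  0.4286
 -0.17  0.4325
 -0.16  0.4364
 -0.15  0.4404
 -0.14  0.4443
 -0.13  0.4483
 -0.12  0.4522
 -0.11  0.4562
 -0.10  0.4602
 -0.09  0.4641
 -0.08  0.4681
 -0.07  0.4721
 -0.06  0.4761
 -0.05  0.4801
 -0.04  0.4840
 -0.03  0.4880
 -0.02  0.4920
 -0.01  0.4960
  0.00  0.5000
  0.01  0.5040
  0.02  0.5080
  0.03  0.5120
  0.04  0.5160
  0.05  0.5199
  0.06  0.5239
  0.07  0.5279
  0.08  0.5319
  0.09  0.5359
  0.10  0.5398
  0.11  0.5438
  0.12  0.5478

£7.15

T = 0.5;  σ√T = 0.2899
ln(S/K) + (r + σ²/2)T = ln(67/71) + (0.076 + 0.41²/2)·0.5 = -0.0580 + 0.0800 = 0.0220
d₁ = 0.0220 / 0.2899 = 0.0760 which rounds to 0.08
d₂ = d₁ − σ√T = 0.0760 − 0.2899 = -0.2139 which rounds to -0.21
e^(−rT) = e^(−0.076·0.5) = 0.9627
N(d₁) = N(0.08) = 0.5319;  N(d₂) = N(-0.21) = 0.4168
C = 67·0.5319 − 71·0.9627·0.4168 = 35.6373 − 28.4890 = 7.1483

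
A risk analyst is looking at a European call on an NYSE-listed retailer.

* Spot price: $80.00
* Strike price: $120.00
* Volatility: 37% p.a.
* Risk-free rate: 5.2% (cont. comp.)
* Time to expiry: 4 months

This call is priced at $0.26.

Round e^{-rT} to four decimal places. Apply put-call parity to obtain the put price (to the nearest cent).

$38.20

exp(−rT) = exp(−0.052·0.3333) = 0.9828
Put-call parity: C − P = S − K·e^(−rT) = 80 − 120·0.9828 = 80 − 117.9360 = -37.9360
P = C − (C − P) = 0.26 − (-37.9360) = 38.1960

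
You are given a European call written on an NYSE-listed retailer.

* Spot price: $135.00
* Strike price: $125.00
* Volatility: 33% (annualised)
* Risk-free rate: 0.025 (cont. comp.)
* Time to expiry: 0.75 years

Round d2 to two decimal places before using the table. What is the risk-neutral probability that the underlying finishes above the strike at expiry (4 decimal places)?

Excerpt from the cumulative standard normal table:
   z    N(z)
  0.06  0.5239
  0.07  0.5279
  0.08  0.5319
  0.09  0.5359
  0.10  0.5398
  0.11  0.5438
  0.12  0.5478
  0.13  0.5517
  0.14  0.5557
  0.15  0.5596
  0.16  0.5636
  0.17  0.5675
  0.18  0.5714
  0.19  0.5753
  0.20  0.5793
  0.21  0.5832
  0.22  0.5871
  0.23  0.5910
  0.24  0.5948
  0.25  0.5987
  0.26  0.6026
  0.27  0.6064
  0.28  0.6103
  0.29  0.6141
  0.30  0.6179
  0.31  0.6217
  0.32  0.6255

T = 0.75;  σ√T = 0.2858
ln(S/K) + (r + σ²/2)T = ln(135/125) + (0.025 + 0.33²/2)·0.75 = 0.0770 + 0.0596 = 0.1365
d₁ = 0.1365 / 0.2858 = 0.4778 ⇒ 0.48
d₂ = d₁ − σ√T = 0.4778 − 0.2858 = 0.1920 ⇒ 0.19
Risk-neutral Pr[S_T > K] = N(d₂) = N(0.19) = 0.5753

0.5753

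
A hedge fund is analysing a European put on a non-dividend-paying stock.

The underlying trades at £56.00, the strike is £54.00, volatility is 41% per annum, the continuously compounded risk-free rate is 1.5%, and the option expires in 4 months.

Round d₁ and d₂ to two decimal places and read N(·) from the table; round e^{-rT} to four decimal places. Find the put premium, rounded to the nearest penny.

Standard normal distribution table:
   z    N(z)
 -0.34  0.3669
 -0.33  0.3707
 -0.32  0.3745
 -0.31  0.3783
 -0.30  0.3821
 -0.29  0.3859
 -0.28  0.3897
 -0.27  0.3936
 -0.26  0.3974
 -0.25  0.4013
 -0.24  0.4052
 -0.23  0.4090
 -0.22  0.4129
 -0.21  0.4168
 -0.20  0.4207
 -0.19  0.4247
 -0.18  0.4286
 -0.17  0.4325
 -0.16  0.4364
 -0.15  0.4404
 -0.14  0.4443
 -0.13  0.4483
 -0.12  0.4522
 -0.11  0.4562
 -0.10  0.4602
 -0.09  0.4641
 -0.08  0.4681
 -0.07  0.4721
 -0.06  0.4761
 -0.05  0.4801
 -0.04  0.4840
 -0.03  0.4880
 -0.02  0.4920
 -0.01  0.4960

£3.97

σ√T = 0.41·√0.3333 = 0.2367
d₁ = [ln(56/54) + (0.015 + ½·0.41²)·0.3333] / (σ√T) = (0.0364 + 0.0330) / 0.2367 = 0.2931 which rounds to 0.29
d₂ = 0.2931 − 0.2367 = 0.0564 which rounds to 0.06
e^(−rT) = e^(−0.015·0.3333) = 0.9950
N(−d₂) = N(-0.06) = 0.4761;  N(−d₁) = N(-0.29) = 0.3859
P = 54·0.9950·0.4761 − 56·0.3859 = 25.5809 − 21.6104 = 3.9705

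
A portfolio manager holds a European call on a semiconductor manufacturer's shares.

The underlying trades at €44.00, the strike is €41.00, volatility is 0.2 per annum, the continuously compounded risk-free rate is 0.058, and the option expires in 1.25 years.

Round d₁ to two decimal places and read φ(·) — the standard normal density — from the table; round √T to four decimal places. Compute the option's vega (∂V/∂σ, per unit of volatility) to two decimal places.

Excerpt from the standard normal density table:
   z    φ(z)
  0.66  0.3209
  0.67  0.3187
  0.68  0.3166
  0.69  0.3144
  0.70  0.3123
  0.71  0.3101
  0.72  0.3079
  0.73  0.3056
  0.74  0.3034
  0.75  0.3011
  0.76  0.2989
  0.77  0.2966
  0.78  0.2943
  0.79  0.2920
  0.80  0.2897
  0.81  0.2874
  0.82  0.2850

σ√T = 0.2 × 1.1180 = 0.2236
ln(S/K) + (r + σ²/2)T = ln(44/41) + (0.058 + 0.2²/2)·1.25 = 0.0706 + 0.0975 = 0.1681
d₁ = 0.1681 / 0.2236 = 0.7518 ⇒ 0.75
√T = √1.25 = 1.1180
φ(d₁) = φ(0.75) = 0.3011
vega = S·φ(d₁)·√T = 44·0.3011·1.1180 = 14.8117

14.81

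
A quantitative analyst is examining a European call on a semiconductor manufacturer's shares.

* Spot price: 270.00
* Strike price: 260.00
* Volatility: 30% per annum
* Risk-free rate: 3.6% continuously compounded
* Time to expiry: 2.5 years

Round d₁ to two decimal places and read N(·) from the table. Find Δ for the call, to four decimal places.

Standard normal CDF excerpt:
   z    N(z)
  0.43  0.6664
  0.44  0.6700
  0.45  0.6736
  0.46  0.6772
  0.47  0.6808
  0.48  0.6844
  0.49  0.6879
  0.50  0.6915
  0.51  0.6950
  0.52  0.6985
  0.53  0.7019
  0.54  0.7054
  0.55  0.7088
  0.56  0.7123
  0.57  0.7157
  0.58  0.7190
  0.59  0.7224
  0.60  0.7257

0.6950

T = 2.5;  σ√T = 0.4743
d₁ = [ln(270/260) + (0.036 + 0.3²/2)·2.5] / 0.4743 = [0.0377 + 0.2025] / 0.4743 = 0.5065 ≈ 0.51
N(d₁) = N(0.51) = 0.6950
Δ_call = N(d₁) = 0.6950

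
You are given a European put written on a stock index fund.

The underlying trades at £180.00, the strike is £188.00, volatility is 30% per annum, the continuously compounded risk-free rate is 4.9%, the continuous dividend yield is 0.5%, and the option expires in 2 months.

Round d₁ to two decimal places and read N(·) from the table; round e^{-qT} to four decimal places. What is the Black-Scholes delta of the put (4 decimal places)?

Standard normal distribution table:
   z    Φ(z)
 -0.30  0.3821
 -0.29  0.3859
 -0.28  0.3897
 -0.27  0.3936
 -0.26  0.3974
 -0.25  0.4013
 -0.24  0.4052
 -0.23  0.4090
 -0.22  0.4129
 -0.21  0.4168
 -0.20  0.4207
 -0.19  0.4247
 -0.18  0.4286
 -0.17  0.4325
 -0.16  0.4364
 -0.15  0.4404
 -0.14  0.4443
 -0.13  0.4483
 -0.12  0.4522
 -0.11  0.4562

σ√T = 0.3·√0.1667 = 0.1225
d₁ = [ln(180/188) + (0.049 − 0.005 + 0.3²/2)·0.1667] / 0.1225 = [-0.0435 + 0.0148] / 0.1225 = -0.2339 → -0.23
N(d₁) = N(-0.23) = 0.4090
Δ_put = e^(−qT)·(N(d₁) − 1) = 0.9992·(0.4090 − 1) = -0.5905

-0.5905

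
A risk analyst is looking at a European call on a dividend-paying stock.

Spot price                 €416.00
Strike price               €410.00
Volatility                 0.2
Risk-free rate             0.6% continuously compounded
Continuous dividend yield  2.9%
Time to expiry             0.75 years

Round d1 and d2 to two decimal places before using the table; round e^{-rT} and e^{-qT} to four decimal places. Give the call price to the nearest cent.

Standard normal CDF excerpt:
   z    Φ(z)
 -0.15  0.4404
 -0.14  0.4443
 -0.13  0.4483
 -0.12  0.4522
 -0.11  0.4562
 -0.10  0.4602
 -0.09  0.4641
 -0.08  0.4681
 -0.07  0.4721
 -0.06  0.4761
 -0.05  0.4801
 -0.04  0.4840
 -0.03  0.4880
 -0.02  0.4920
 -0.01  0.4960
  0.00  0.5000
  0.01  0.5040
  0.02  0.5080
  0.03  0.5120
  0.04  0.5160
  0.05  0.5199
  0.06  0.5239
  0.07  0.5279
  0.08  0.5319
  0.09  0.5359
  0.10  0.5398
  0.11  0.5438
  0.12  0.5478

σ√T = 0.2·√0.75 = 0.1732
d₁ = [ln(416/410) + (0.006 − 0.029 + ½·0.2²)·0.75] / (σ√T) = (0.0145 − 0.0022) / 0.1732 = 0.0709 ≈ 0.07
d₂ = 0.0709 − 0.1732 = -0.1023 ≈ -0.10
e^(−qT) = e^(−0.029·0.75) = 0.9785;  e^(−rT) = e^(−0.006·0.75) = 0.9955
N(d₁) = N(0.07) = 0.5279;  N(d₂) = N(-0.10) = 0.4602
C = 416·0.9785·0.5279 − 410·0.9955·0.4602 = 214.8849 − 187.8329 = 27.0519

€27.05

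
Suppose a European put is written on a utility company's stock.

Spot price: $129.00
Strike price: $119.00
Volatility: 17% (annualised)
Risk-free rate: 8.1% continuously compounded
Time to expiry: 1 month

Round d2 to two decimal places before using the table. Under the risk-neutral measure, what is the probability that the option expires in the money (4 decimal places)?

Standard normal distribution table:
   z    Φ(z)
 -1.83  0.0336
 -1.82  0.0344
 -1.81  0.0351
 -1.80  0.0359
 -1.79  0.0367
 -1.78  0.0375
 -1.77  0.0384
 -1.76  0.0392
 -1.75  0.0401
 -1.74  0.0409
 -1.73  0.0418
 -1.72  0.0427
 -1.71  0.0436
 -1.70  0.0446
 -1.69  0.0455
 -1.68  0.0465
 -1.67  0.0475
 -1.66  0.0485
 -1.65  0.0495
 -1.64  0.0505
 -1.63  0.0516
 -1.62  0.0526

T = 0.08333;  σ√T = 0.0491
ln(S/K) + (r + σ²/2)T = ln(129/119) + (0.081 + 0.17²/2)·0.08333 = 0.0807 + 0.0080 = 0.0886
d₁ = 0.0886 / 0.0491 = 1.8063 → 1.81
d₂ = d₁ − σ√T = 1.8063 − 0.0491 = 1.7572 → 1.76
Pr(exercise) under Q = N(−d₂) = N(-1.76) = 0.0392

0.0392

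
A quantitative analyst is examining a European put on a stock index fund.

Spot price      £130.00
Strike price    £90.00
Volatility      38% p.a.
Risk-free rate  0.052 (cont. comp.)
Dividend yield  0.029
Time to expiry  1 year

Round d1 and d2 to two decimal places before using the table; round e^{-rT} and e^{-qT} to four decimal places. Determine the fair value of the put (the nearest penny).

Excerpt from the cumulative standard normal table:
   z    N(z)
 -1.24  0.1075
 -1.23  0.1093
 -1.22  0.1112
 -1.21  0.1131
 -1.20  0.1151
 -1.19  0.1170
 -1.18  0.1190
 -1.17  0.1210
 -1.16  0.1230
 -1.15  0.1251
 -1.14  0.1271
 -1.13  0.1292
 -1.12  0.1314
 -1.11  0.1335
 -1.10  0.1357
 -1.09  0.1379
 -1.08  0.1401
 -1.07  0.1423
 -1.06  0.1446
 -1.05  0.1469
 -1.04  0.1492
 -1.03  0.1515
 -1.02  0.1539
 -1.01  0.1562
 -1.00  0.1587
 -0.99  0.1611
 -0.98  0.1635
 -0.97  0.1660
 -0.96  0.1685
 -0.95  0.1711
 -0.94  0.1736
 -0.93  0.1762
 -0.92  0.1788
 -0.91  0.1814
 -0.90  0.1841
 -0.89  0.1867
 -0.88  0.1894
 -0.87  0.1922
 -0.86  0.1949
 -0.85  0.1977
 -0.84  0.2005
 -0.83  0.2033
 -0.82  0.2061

T = 1;  σ√T = 0.3800
d₁ = [ln(130/90) + (0.052 − 0.029 + 0.38²/2)·1] / 0.3800 = [0.3677 + 0.0952] / 0.3800 = 1.2182 → 1.22
d₂ = d₁ − σ√T = 1.2182 − 0.3800 = 0.8382 → 0.84
e^(−qT) = e^(−0.029·1) = 0.9714;  e^(−rT) = e^(−0.052·1) = 0.9493
N(−d₂) = N(-0.84) = 0.2005;  N(−d₁) = N(-1.22) = 0.1112
P = 90·0.9493·0.2005 − 130·0.9714·0.1112 = 17.1301 − 14.0426 = 3.0876

£3.09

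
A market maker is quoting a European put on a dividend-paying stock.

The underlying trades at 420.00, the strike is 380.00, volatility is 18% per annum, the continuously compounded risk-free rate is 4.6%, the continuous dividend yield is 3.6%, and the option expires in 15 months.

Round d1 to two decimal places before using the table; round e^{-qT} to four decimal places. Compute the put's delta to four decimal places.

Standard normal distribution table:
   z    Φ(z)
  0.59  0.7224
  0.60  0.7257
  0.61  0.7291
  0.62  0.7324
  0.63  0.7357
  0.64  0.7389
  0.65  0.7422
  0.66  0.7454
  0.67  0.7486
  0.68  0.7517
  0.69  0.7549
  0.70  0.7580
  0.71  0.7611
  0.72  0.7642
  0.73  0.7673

-0.2434

σ√T = 0.18·√1.25 = 0.2012
d₁ = [ln(420/380) + (0.046 − 0.036 + ½·0.18²)·1.25] / (σ√T) = (0.1001 + 0.0328) / 0.2012 = 0.6601 ≈ 0.66
N(d₁) = N(0.66) = 0.7454
Δ_put = exp(−qT)·(N(d₁) − 1) = 0.9560·(0.7454 − 1) = -0.2434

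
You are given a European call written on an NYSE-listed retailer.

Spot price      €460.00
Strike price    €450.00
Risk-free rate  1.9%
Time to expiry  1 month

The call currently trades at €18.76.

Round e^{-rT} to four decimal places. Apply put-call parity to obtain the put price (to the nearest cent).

exp(−rT) = exp(−0.019·0.08333) = 0.9984
Put-call parity: C − P = S − K·e^(−rT) = 460 − 450·0.9984 = 460 − 449.2800 = 10.7200
P = C − (C − P) = 18.76 − (10.7200) = 8.0400

€8.04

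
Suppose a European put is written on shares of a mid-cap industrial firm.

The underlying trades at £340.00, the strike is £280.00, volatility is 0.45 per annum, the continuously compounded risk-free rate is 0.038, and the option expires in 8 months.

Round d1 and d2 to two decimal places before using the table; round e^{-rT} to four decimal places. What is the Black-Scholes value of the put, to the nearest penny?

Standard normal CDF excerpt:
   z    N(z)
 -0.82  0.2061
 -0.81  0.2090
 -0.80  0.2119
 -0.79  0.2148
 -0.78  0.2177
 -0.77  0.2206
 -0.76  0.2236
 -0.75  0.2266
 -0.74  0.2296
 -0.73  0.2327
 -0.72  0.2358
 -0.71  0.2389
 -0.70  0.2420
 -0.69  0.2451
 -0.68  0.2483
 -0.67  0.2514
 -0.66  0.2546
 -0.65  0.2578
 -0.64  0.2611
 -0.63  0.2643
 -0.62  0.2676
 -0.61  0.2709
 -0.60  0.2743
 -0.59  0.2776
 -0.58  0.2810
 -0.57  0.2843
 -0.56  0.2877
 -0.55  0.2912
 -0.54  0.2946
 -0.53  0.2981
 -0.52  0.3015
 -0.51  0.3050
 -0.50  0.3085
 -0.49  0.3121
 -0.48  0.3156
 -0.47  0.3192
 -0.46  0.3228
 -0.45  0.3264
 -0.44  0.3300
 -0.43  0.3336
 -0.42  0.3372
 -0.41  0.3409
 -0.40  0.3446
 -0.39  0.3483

T = 0.6667;  σ√T = 0.3674
d₁ = [ln(340/280) + (0.038 + 0.45²/2)·0.6667] / 0.3674 = [0.1942 + 0.0928] / 0.3674 = 0.7811 ⇒ 0.78
d₂ = d₁ − σ√T = 0.7811 − 0.3674 = 0.4137 ⇒ 0.41
exp(−rT) = exp(−0.038·0.6667) = 0.9750
P = 280·0.9750·N(-0.41) − 340·N(-0.78) = 280·0.9750·0.3409 − 340·0.2177 = 93.0657 − 74.0180 = 19.0477

£19.05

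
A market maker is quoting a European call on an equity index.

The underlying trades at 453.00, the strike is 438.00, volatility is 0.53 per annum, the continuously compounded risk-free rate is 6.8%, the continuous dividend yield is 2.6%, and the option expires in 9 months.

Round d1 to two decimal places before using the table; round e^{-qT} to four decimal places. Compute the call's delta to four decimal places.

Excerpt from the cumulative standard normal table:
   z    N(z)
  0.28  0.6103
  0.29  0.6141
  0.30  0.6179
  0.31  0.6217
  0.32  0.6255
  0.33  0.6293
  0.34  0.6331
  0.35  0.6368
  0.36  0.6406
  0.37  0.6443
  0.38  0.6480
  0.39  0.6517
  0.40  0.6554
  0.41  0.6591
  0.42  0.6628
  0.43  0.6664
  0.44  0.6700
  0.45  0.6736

σ√T = 0.53·√0.75 = 0.4590
d₁ = [ln(453/438) + (0.068 − 0.026 + 0.53²/2)·0.75] / 0.4590 = [0.0337 + 0.1368] / 0.4590 = 0.3715 which rounds to 0.37
N(d₁) = N(0.37) = 0.6443
Δ_call = e^(−qT)·N(d₁) = 0.9807·0.6443 = 0.6319

0.6319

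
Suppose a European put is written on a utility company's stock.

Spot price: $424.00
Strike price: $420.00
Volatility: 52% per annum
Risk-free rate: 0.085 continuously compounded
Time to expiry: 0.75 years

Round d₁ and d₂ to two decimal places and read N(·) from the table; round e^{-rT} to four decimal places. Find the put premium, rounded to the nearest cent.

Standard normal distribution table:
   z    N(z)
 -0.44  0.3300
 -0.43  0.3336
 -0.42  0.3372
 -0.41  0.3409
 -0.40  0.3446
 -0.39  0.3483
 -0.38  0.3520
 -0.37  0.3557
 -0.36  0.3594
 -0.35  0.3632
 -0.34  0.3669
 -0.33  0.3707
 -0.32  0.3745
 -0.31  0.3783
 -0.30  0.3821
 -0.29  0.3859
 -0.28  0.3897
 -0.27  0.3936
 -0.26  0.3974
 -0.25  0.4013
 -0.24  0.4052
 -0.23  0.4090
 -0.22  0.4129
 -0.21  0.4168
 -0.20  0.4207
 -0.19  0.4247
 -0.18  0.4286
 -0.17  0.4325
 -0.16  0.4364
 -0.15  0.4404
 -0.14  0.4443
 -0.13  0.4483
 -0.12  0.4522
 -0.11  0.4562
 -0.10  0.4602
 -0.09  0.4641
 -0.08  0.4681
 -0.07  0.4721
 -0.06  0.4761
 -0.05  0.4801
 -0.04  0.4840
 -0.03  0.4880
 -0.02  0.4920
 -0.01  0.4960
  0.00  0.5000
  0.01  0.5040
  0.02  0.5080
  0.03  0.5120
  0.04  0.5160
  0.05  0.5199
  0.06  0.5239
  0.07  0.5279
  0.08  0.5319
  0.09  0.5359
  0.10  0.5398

$58.76

T = 0.75;  σ√T = 0.4503
d₁ = [ln(424/420) + (0.085 + 0.52²/2)·0.75] / 0.4503 = [0.0095 + 0.1652] / 0.4503 = 0.3878 ⇒ 0.39
d₂ = d₁ − σ√T = 0.3878 − 0.4503 = -0.0626 ⇒ -0.06
e^(−rT) = e^(−0.085·0.75) = 0.9382
P = 420·0.9382·N(0.06) − 424·N(-0.39) = 420·0.9382·0.5239 − 424·0.3483 = 206.4397 − 147.6792 = 58.7605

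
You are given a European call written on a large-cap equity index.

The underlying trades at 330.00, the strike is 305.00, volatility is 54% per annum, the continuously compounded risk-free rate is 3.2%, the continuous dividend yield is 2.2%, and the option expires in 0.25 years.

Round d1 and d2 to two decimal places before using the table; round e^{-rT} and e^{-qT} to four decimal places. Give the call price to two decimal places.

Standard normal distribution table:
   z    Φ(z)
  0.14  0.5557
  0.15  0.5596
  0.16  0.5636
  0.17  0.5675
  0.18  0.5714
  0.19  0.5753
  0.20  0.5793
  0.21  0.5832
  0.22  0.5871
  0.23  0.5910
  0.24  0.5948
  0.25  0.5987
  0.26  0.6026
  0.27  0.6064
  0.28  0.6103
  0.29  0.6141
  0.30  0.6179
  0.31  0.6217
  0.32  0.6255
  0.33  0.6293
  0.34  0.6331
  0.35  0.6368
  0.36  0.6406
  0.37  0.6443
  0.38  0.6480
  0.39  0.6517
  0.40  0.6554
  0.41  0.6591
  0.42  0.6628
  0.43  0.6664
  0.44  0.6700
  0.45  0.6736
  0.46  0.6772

48.18

T = 0.25;  σ√T = 0.2700
ln(S/K) + (r − q + σ²/2)T = ln(330/305) + (0.032 − 0.022 + 0.54²/2)·0.25 = 0.0788 + 0.0390 = 0.1177
d₁ = 0.1177 / 0.2700 = 0.4360 ⇒ 0.44
d₂ = d₁ − σ√T = 0.4360 − 0.2700 = 0.1660 ⇒ 0.17
e^(−qT) = e^(−0.022·0.25) = 0.9945;  e^(−rT) = e^(−0.032·0.25) = 0.9920
C = 330·0.9945·N(0.44) − 305·0.9920·N(0.17) = 330·0.9945·0.6700 − 305·0.9920·0.5675 = 219.8840 − 171.7028 = 48.1812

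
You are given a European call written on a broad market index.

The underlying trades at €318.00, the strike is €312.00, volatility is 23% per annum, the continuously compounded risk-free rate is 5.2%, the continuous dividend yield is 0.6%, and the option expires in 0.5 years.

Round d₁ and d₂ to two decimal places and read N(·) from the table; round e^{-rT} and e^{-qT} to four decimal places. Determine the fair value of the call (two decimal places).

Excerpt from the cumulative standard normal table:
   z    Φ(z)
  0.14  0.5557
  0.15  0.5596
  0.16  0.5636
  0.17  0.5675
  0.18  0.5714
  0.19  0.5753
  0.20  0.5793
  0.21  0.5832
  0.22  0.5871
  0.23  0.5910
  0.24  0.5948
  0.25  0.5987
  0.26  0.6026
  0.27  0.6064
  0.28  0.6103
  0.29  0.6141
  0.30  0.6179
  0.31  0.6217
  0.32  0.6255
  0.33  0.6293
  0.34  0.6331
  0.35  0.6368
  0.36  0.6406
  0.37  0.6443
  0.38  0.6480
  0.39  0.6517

€27.03

σ√T = 0.23·√0.5 = 0.1626
ln(S/K) + (r − q + σ²/2)T = ln(318/312) + (0.052 − 0.006 + 0.23²/2)·0.5 = 0.0190 + 0.0362 = 0.0553
d₁ = 0.0553 / 0.1626 = 0.3399 ⇒ 0.34
d₂ = d₁ − σ√T = 0.3399 − 0.1626 = 0.1772 ⇒ 0.18
exp(−qT) = exp(−0.006·0.5) = 0.9970;  exp(−rT) = exp(−0.052·0.5) = 0.9743
N(d₁) = N(0.34) = 0.6331;  N(d₂) = N(0.18) = 0.5714
C = 318·0.9970·0.6331 − 312·0.9743·0.5714 = 200.7218 − 173.6951 = 27.0267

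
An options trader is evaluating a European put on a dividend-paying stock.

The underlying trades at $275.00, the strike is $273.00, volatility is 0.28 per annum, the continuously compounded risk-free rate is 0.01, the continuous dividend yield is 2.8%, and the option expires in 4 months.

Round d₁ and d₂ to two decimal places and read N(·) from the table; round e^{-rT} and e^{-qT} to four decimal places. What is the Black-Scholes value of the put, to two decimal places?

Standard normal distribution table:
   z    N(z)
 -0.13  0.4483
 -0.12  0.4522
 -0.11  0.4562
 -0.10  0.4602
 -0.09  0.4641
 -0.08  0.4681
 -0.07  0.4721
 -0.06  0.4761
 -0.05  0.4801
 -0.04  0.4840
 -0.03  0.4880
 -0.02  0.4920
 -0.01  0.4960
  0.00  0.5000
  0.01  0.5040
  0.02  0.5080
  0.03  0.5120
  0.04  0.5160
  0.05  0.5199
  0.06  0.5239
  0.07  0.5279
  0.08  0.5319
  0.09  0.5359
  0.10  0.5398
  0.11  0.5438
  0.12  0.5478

σ√T = 0.28 × 0.5774 = 0.1617
ln(S/K) + (r − q + σ²/2)T = ln(275/273) + (0.01 − 0.028 + 0.28²/2)·0.3333 = 0.0073 + 0.0071 = 0.0144
d₁ = 0.0144 / 0.1617 = 0.0889 → 0.09
d₂ = d₁ − σ√T = 0.0889 − 0.1617 = -0.0728 → -0.07
exp(−qT) = exp(−0.028·0.3333) = 0.9907;  exp(−rT) = exp(−0.01·0.3333) = 0.9967
P = 273·0.9967·N(0.07) − 275·0.9907·N(-0.09) = 273·0.9967·0.5279 − 275·0.9907·0.4641 = 143.6411 − 126.4406 = 17.2006

$17.20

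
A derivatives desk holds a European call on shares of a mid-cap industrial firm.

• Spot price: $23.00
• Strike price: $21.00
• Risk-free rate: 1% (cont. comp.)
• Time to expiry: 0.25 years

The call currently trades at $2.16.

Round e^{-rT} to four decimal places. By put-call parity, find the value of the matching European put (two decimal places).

e^(−rT) = e^(−0.01·0.25) = 0.9975
Put-call parity: C − P = S − K·e^(−rT) = 23 − 21·0.9975 = 23 − 20.9475 = 2.0525
P = C − (C − P) = 2.16 − (2.0525) = 0.1075

$0.11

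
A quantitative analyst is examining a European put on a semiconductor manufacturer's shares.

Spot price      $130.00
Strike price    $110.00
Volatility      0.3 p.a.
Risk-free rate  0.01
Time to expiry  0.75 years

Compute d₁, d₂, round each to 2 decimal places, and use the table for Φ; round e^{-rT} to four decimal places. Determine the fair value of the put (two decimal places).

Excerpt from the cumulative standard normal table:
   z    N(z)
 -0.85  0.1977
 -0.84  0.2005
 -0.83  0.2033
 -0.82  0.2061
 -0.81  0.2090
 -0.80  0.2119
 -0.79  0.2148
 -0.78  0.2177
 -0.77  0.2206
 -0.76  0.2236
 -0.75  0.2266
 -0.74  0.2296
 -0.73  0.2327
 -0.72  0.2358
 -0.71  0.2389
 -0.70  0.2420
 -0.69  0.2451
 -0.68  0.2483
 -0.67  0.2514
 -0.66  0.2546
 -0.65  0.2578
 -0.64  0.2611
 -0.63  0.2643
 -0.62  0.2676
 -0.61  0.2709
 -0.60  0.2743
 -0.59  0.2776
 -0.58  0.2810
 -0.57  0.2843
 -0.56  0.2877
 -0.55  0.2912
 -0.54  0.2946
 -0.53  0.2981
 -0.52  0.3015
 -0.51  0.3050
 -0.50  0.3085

$4.62

σ√T = 0.3 × 0.8660 = 0.2598
d₁ = [ln(130/110) + (0.01 + 0.3²/2)·0.75] / 0.2598 = [0.1671 + 0.0413] / 0.2598 = 0.8018 ⇒ 0.80
d₂ = d₁ − σ√T = 0.8018 − 0.2598 = 0.5420 ⇒ 0.54
e^(−rT) = e^(−0.01·0.75) = 0.9925
N(−d₂) = N(-0.54) = 0.2946;  N(−d₁) = N(-0.80) = 0.2119
P = 110·0.9925·0.2946 − 130·0.2119 = 32.1630 − 27.5470 = 4.6160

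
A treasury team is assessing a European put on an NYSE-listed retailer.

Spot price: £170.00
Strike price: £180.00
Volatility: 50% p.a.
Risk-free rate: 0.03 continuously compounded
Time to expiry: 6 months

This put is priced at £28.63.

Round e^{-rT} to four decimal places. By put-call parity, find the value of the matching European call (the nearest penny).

£21.31

exp(−rT) = exp(−0.03·0.5) = 0.9851
Put-call parity: C − P = S − K·e^(−rT) = 170 − 180·0.9851 = 170 − 177.3180 = -7.3180
C = P + (C − P) = 28.63 + (-7.3180) = 21.3120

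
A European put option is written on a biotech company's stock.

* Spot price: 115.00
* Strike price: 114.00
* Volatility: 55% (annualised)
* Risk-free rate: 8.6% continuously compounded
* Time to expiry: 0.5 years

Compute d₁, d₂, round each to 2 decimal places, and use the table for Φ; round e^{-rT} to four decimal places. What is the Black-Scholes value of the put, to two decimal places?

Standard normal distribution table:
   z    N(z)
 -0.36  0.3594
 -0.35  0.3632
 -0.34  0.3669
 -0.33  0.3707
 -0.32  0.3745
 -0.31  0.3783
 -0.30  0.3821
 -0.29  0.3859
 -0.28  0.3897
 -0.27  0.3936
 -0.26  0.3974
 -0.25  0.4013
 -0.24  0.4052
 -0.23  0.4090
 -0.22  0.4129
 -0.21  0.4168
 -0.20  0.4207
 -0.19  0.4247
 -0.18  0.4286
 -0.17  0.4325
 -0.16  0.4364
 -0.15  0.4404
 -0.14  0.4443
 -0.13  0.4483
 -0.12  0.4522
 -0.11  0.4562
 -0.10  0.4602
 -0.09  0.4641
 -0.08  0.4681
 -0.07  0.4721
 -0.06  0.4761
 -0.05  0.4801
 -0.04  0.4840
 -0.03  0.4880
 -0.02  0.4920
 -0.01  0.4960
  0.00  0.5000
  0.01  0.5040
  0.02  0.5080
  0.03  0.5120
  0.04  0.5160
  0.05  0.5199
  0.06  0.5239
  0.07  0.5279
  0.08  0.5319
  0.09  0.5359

T = 0.5;  σ√T = 0.3889
d₁ = [ln(115/114) + (0.086 + ½·0.55²)·0.5] / (σ√T) = (0.0087 + 0.1186) / 0.3889 = 0.3275 ≈ 0.33
d₂ = 0.3275 − 0.3889 = -0.0614 ≈ -0.06
exp(−rT) = exp(−0.086·0.5) = 0.9579
N(−d₂) = N(0.06) = 0.5239;  N(−d₁) = N(-0.33) = 0.3707
P = 114·0.9579·0.5239 − 115·0.3707 = 57.2102 − 42.6305 = 14.5797

14.58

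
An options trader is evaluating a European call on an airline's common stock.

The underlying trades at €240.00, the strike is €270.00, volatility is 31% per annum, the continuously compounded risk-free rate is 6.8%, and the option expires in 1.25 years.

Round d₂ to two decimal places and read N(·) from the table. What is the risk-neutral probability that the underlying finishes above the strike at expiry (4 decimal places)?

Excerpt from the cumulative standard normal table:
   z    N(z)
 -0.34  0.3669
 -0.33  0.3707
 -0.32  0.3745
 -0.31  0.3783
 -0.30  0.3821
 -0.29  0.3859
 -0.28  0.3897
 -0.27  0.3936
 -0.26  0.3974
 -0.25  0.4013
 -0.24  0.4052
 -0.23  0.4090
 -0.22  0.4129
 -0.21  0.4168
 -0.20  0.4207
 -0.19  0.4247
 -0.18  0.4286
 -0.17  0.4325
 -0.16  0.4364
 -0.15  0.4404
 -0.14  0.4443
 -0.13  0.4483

0.3936

T = 1.25;  σ√T = 0.3466
ln(S/K) + (r + σ²/2)T = ln(240/270) + (0.068 + 0.31²/2)·1.25 = -0.1178 + 0.1451 = 0.0273
d₁ = 0.0273 / 0.3466 = 0.0787 which rounds to 0.08
d₂ = d₁ − σ√T = 0.0787 − 0.3466 = -0.2679 which rounds to -0.27
Pr(exercise) under Q = N(d₂) = 0.3936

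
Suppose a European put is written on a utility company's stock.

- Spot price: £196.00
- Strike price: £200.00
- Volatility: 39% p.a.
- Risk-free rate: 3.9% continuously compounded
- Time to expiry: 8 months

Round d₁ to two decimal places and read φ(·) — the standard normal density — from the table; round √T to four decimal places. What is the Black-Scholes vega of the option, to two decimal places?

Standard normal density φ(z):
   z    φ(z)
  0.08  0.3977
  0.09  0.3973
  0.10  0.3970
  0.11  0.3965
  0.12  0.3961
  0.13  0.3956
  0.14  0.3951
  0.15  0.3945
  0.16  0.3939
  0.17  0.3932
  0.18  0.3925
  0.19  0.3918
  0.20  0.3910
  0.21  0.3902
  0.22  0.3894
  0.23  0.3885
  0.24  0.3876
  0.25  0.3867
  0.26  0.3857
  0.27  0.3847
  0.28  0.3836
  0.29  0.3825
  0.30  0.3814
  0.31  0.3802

T = 0.6667;  σ√T = 0.3184
d₁ = [ln(196/200) + (0.039 + 0.39²/2)·0.6667] / 0.3184 = [-0.0202 + 0.0767] / 0.3184 = 0.1774 which rounds to 0.18
√T = √0.6667 = 0.8165
φ(d₁) = φ(0.18) = 0.3925
vega = S·φ(d₁)·√T = 196·0.3925·0.8165 = 62.8133

62.81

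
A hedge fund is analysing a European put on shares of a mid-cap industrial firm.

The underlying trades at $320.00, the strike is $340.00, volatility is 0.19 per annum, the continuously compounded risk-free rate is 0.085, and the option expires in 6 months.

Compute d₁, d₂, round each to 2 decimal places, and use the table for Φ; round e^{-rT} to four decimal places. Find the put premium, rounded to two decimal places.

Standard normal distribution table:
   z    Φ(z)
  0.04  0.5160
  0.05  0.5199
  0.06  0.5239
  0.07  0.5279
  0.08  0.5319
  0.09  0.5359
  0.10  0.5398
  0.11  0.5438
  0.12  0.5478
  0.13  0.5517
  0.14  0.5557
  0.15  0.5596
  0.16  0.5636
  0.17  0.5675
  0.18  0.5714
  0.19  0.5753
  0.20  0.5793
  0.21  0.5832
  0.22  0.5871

T = 0.5;  σ√T = 0.1344
d₁ = [ln(320/340) + (0.085 + 0.19²/2)·0.5] / 0.1344 = [-0.0606 + 0.0515] / 0.1344 = -0.0677 ≈ -0.07
d₂ = d₁ − σ√T = -0.0677 − 0.1344 = -0.2021 ≈ -0.20
e^(−rT) = e^(−0.085·0.5) = 0.9584
N(−d₂) = N(0.20) = 0.5793;  N(−d₁) = N(0.07) = 0.5279
P = 340·0.9584·0.5793 − 320·0.5279 = 188.7684 − 168.9280 = 19.8404

$19.84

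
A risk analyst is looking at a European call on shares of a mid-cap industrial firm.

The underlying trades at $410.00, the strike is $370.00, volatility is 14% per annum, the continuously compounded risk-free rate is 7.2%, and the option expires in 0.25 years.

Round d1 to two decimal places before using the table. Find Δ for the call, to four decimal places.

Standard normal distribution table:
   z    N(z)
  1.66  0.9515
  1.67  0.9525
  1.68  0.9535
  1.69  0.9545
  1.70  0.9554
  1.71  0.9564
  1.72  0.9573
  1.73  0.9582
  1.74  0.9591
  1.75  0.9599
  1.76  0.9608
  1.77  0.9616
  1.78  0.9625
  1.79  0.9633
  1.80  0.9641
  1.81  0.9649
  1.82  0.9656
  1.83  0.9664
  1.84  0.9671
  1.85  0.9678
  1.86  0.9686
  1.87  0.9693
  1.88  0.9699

σ√T = 0.14·√0.25 = 0.0700
d₁ = [ln(410/370) + (0.072 + 0.14²/2)·0.25] / 0.0700 = [0.1027 + 0.0204] / 0.0700 = 1.7586 → 1.76
N(d₁) = N(1.76) = 0.9608
Δ_call = N(d₁) = 0.9608

0.9608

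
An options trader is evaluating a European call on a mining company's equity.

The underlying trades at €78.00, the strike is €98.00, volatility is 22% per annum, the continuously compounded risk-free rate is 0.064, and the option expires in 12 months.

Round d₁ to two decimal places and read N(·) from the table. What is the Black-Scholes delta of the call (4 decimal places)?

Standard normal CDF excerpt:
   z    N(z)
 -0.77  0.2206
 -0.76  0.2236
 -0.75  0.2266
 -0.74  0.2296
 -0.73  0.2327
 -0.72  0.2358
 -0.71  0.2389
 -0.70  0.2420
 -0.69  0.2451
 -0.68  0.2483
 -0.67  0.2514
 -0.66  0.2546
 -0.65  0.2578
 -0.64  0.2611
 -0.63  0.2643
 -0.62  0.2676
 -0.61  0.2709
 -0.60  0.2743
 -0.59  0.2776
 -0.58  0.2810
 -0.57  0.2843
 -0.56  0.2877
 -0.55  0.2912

T = 1;  σ√T = 0.2200
d₁ = [ln(78/98) + (0.064 + ½·0.22²)·1] / (σ√T) = (-0.2283 + 0.0882) / 0.2200 = -0.6366 ≈ -0.64
N(d₁) = N(-0.64) = 0.2611
Δ_call = N(d₁) = 0.2611

0.2611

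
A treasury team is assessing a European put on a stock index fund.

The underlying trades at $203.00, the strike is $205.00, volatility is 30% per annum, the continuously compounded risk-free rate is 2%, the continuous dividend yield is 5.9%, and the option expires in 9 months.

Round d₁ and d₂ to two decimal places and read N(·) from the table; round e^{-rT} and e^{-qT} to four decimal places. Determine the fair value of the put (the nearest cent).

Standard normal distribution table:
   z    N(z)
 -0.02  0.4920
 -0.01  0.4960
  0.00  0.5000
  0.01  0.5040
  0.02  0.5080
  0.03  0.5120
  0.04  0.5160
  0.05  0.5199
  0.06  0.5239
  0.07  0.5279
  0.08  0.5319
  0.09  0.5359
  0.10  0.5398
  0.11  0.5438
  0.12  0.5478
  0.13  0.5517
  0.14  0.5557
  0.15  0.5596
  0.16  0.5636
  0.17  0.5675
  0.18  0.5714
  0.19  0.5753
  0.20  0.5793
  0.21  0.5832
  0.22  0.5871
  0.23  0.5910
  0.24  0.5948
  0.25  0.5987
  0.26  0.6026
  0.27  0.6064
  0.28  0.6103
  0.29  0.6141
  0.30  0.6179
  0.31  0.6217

T = 0.75;  σ√T = 0.2598
ln(S/K) + (r − q + σ²/2)T = ln(203/205) + (0.02 − 0.059 + 0.3²/2)·0.75 = -0.0098 + 0.0045 = -0.0053
d₁ = -0.0053 / 0.2598 = -0.0204 → -0.02
d₂ = d₁ − σ√T = -0.0204 − 0.2598 = -0.2802 → -0.28
e^(−qT) = e^(−0.059·0.75) = 0.9567;  e^(−rT) = e^(−0.02·0.75) = 0.9851
N(−d₂) = N(0.28) = 0.6103;  N(−d₁) = N(0.02) = 0.5080
P = 205·0.9851·0.6103 − 203·0.9567·0.5080 = 123.2473 − 98.6587 = 24.5886

$24.59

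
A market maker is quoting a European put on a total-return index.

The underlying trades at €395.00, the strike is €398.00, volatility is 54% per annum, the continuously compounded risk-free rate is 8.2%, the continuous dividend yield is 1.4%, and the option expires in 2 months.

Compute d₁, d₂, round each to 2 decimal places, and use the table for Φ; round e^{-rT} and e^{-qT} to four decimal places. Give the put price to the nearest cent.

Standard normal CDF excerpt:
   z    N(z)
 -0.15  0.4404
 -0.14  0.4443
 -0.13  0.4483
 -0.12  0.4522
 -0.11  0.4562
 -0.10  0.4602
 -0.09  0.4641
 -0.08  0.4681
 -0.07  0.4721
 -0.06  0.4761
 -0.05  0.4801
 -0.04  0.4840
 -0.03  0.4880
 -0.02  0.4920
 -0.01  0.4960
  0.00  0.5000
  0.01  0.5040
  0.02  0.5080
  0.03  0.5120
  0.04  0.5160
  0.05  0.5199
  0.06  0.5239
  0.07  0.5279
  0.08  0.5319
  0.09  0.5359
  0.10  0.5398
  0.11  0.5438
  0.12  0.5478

σ√T = 0.54 × 0.4082 = 0.2205
d₁ = [ln(395/398) + (0.082 − 0.014 + 0.54²/2)·0.1667] / 0.2205 = [-0.0076 + 0.0356] / 0.2205 = 0.1273 → 0.13
d₂ = d₁ − σ√T = 0.1273 − 0.2205 = -0.0931 → -0.09
exp(−qT) = exp(−0.014·0.1667) = 0.9977;  exp(−rT) = exp(−0.082·0.1667) = 0.9864
N(−d₂) = N(0.09) = 0.5359;  N(−d₁) = N(-0.13) = 0.4483
P = 398·0.9864·0.5359 − 395·0.9977·0.4483 = 210.3875 − 176.6712 = 33.7163

€33.72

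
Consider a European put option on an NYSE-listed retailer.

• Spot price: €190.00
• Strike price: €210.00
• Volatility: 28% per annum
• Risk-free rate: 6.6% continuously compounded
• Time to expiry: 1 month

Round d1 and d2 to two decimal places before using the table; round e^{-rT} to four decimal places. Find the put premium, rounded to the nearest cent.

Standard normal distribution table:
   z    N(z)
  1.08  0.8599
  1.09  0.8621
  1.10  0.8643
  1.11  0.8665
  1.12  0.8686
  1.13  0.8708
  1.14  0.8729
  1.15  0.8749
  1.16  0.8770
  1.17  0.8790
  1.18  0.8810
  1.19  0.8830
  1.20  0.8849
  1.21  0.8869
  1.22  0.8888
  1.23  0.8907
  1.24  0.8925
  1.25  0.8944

€19.77

T = 0.08333;  σ√T = 0.0808
ln(S/K) + (r + σ²/2)T = ln(190/210) + (0.066 + 0.28²/2)·0.08333 = -0.1001 + 0.0088 = -0.0913
d₁ = -0.0913 / 0.0808 = -1.1298 ⇒ -1.13
d₂ = d₁ − σ√T = -1.1298 − 0.0808 = -1.2106 ⇒ -1.21
exp(−rT) = exp(−0.066·0.08333) = 0.9945
N(−d₂) = N(1.21) = 0.8869;  N(−d₁) = N(1.13) = 0.8708
P = 210·0.9945·0.8869 − 190·0.8708 = 185.2246 − 165.4520 = 19.7726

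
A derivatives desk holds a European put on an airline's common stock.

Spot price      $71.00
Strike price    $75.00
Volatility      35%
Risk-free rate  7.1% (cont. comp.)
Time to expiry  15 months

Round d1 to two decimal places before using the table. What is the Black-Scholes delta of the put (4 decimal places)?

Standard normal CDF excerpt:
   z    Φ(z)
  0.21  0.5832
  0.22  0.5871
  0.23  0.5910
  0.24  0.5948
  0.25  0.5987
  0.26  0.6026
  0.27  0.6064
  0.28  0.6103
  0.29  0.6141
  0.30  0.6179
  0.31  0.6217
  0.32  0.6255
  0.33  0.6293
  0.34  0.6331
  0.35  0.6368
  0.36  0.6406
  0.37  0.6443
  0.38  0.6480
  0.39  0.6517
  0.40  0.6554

σ√T = 0.35 × 1.1180 = 0.3913
d₁ = [ln(71/75) + (0.071 + 0.35²/2)·1.25] / 0.3913 = [-0.0548 + 0.1653] / 0.3913 = 0.2824 ⇒ 0.28
N(d₁) = N(0.28) = 0.6103
Δ_put = N(d₁) − 1 = 0.6103 − 1 = -0.3897

-0.3897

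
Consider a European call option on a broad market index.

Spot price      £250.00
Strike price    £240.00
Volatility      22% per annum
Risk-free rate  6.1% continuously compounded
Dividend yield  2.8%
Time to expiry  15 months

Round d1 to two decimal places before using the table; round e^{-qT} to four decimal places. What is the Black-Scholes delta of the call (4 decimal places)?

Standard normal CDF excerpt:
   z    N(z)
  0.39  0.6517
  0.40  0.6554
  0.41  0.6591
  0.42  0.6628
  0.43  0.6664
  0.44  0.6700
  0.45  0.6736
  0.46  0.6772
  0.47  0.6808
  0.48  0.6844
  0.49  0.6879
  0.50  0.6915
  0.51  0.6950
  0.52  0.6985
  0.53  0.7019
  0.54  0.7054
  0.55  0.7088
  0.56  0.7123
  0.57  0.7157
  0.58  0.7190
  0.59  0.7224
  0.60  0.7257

0.6539

T = 1.25;  σ√T = 0.2460
d₁ = [ln(250/240) + (0.061 − 0.028 + 0.22²/2)·1.25] / 0.2460 = [0.0408 + 0.0715] / 0.2460 = 0.4567 ⇒ 0.46
N(d₁) = N(0.46) = 0.6772
Δ_call = exp(−qT)·N(d₁) = 0.9656·0.6772 = 0.6539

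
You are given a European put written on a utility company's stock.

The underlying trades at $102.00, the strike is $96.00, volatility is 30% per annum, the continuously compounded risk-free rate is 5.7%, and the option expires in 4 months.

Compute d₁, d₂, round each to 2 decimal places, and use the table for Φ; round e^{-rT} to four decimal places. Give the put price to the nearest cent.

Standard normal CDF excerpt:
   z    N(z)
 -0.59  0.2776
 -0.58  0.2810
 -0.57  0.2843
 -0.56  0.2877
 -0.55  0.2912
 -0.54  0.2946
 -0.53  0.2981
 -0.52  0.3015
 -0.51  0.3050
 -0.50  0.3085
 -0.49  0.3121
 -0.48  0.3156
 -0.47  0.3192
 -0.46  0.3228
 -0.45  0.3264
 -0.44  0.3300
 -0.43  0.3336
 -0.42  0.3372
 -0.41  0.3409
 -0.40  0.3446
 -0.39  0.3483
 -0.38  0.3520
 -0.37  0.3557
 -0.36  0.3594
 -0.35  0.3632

$3.80

T = 0.3333;  σ√T = 0.1732
d₁ = [ln(102/96) + (0.057 + ½·0.3²)·0.3333] / (σ√T) = (0.0606 + 0.0340) / 0.1732 = 0.5463 which rounds to 0.55
d₂ = 0.5463 − 0.1732 = 0.3731 which rounds to 0.37
e^(−rT) = e^(−0.057·0.3333) = 0.9812
N(−d₂) = N(-0.37) = 0.3557;  N(−d₁) = N(-0.55) = 0.2912
P = 96·0.9812·0.3557 − 102·0.2912 = 33.5052 − 29.7024 = 3.8028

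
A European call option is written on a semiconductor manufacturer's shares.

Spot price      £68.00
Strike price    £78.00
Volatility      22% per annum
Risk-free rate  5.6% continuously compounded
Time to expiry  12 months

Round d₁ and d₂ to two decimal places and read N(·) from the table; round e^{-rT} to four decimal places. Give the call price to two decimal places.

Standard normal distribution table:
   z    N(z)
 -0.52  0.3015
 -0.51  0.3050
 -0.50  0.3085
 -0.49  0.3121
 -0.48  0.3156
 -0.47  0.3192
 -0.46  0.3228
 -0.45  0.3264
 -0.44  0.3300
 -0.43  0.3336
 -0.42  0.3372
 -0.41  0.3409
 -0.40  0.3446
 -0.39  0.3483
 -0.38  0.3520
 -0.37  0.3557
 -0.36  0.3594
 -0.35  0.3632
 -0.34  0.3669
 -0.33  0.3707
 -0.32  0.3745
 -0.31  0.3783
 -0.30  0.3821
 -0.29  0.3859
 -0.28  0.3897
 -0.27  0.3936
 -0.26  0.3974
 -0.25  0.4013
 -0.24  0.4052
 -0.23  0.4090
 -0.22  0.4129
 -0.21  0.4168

σ√T = 0.22·√1 = 0.2200
d₁ = [ln(68/78) + (0.056 + ½·0.22²)·1] / (σ√T) = (-0.1372 + 0.0802) / 0.2200 = -0.2591 ≈ -0.26
d₂ = -0.2591 − 0.2200 = -0.4791 ≈ -0.48
exp(−rT) = exp(−0.056·1) = 0.9455
N(d₁) = N(-0.26) = 0.3974;  N(d₂) = N(-0.48) = 0.3156
C = 68·0.3974 − 78·0.9455·0.3156 = 27.0232 − 23.2752 = 3.7480

£3.75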